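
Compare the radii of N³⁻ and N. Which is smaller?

N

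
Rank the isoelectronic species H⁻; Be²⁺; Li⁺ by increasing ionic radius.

Be²⁺, Li⁺, H⁻

All of these have 2 electrons, so size is governed by nuclear charge alone: the more protons, the stronger the pull on the same electron cloud, and the smaller the ion.
Nuclear charges: Be²⁺ (Z=4), Li⁺ (Z=3), H⁻ (Z=1).
Smallest to largest: Be²⁺ < Li⁺ < H⁻.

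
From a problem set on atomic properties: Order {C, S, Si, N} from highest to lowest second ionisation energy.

N > C > S > Si

After 1 electron has been removed, what remains? C⁺ still has 3 valence electrons; S⁺ still has 5 valence electrons; Si⁺ still has 3 valence electrons; N⁺ still has 4 valence electrons.
All are still removing valence electrons, so compare the +1 ions as you would atoms: IE_2 generally rises across a period (higher Z_eff) and falls down a group (larger shell), subject to the usual subshell exceptions.
Valence configurations: C⁺ [He]2s²2p¹, S⁺ [Ne]3s²3p³, Si⁺ [Ne]3s²3p¹, N⁺ [He]2s²2p².
The numbers (kJ/mol): C 2353, S 2252, Si 1577, N 2856.
Overall IE_2 order: Si < S < C < N.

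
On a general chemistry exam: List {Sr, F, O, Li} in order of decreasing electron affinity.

Li is in period 2, group 1; O is in period 2, group 16; F is in period 2, group 17; Sr is in period 5, group 2.
Atoms with high Z_eff and room in the valence shell (especially the halogens) have the most exothermic electron affinities.
These span different periods and groups, so the two trends combine.
Li > Sr: period and group pull opposite ways; the down-group shift dominates (60 vs 5 kJ/mol).
O > Li: both are in period 2; the period trend gives O the larger value.
F > O: both are in period 2; the period trend gives F the larger value.
Tabulated electron affinity (kJ/mol): Li 60, O 141, F 328, Sr 5.
So from highest to lowest: F > O > Li > Sr.

F > O > Li > Sr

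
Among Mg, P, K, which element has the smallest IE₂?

After 1 electron has been removed, what remains? Mg⁺ still has 1 valence electron; P⁺ still has 4 valence electrons; K⁺ is the bare [Ar] core.
Breaking into a closed-shell core is much more expensive than removing a leftover valence electron — K has the largest IE_2 here.
Valence configurations: Mg⁺ [Ne]3s¹, P⁺ [Ne]3s²3p².
Approximate IE_2 values (kJ/mol): Mg 1451, P 1907, K 3052.
Putting it together, IE_2: Mg < P < K.

Mg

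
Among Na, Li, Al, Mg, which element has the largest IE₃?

After 2 electrons have been removed, what remains? Na²⁺ is already 1 electron into the core; Li²⁺ is already 1 electron into the core; Al²⁺ still has 1 valence electron; Mg²⁺ is the bare [Ne] core.
Core electrons are held far more tightly than valence electrons, so Na, Mg and Li top the IE_3 order.
Tabulated IE_3 (kJ/mol): Na 6910, Li 11815, Al 2745, Mg 7733.
Hence IE_3: Al < Na < Mg < Li.

Li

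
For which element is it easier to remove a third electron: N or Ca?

N

Consider each +2 ion: N²⁺ still has 3 valence electrons; Ca²⁺ is the bare [Ar] core.
Core electrons are held far more tightly than valence electrons, so Ca tops the IE_3 order.
Tabulated IE_3 (kJ/mol): N 4578, Ca 4912.
Putting it together, IE_3: N < Ca.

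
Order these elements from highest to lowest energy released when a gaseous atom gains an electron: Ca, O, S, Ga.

O is in period 2, group 16; S is in period 3, group 16; Ca is in period 4, group 2; Ga is in period 4, group 13.
Atoms with high Z_eff and room in the valence shell (especially the halogens) have the most exothermic electron affinities.
Here both period and group differ, so the two effects have to be weighed against each other.
Ga > Ca: both are in period 4; the period trend gives Ga the larger value.
O > Ga: relative to Ga, both the across-period and down-group shifts push O's electron affinity up.
S > O: this pair runs against the simple trend — see the exception note.
Note the exception: S has a higher electron affinity than O, contrary to the simple trend — the compact 2p subshell of O repels the added electron more than S's larger 3p does.
Approximate values (kJ/mol): O 141, S 200, Ca 2, Ga 29.
So from highest to lowest: S > O > Ga > Ca.

S > O > Ga > Ca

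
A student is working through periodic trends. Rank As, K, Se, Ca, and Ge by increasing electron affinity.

Ca < K < As < Ge < Se

K is in period 4, group 1; Ca is in period 4, group 2; Ge is in period 4, group 14; As is in period 4, group 15; Se is in period 4, group 16.
Atoms with high Z_eff and room in the valence shell (especially the halogens) have the most exothermic electron affinities.
All lie in period 4; the across-period trend (electron affinity increases left to right) applies, with the exception below.
Note the exception: K has a higher electron affinity than Ca, contrary to the simple trend — adding an electron to Ca (ns²) has to open a new, higher-energy np subshell, which is unfavourable.
Note the exception: Ge has a higher electron affinity than As, contrary to the simple trend — adding an electron to As's half-filled 4p³ is unfavourable, so Ge (4p²) has the more exothermic EA.
For reference (kJ/mol): K 48, Ca 2, Ge 119, As 78, Se 195.
So from lowest to highest: Ca < K < As < Ge < Se.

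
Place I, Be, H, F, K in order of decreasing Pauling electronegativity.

H is in period 1, group 1; Be is in period 2, group 2; F is in period 2, group 17; K is in period 4, group 1; I is in period 5, group 17.
EN rises left→right (higher Z_eff, smaller atoms) and falls top→bottom (larger, more shielded atoms).
These span different periods and groups, so the two trends combine.
Be > K: relative to K, both the across-period and down-group shifts push Be's electronegativity up.
H > Be: the two effects oppose for this pair; the down-group effect wins (2.20 vs 1.57).
I > H: the two effects oppose for this pair; the across-period effect wins (2.66 vs 2.20).
F > I: they share group 17; the group trend gives F the larger value.
For reference (Pauling): H 2.20, Be 1.57, F 3.98, K 0.82, I 2.66.
So from highest to lowest: F > I > H > Be > K.

F > I > H > Be > K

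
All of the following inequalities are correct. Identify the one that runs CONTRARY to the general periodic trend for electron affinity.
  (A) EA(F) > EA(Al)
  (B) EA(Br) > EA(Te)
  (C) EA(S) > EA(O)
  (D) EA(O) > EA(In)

The general trend: electron affinity increases across a period and decreases down a group.
(A) F (period 2, group 17) vs Al (period 3, group 13): the stated order agrees with the simple trend.
(B) Br (period 4, group 17) vs Te (period 5, group 16): the stated order agrees with the simple trend.
(C) S (period 3, group 16) vs O (period 2, group 16): the stated order contradicts the simple trend.
(D) O (period 2, group 16) vs In (period 5, group 13): the stated order agrees with the simple trend.
The exception is (C): the compact 2p subshell of O repels the added electron more than S's larger 3p does.

(C)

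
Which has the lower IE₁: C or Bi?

Bi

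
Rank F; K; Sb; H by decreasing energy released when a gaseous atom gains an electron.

F > Sb > H > K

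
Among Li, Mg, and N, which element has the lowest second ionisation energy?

IE_2 is the cost of taking one more electron from the +1 cation: Li⁺ is the bare [He] core; Mg⁺ still has 1 valence electron; N⁺ still has 4 valence electrons.
Pulling an electron out of a noble-gas core costs far more than removing a remaining valence electron, so Li sits at the high end of IE_2.
Valence configurations: Mg⁺ [Ne]3s¹, N⁺ [He]2s²2p².
Tabulated IE_2 (kJ/mol): Li 7298, Mg 1451, N 2856.
Overall IE_2 order: Mg < N < Li.

Mg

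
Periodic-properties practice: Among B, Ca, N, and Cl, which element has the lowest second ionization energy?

Ca

Consider each +1 ion: B⁺ still has 2 valence electrons; Ca⁺ still has 1 valence electron; N⁺ still has 4 valence electrons; Cl⁺ still has 6 valence electrons.
All are still removing valence electrons, so compare the +1 ions as you would atoms: IE_2 generally rises across a period (higher Z_eff) and falls down a group (larger shell), subject to the usual subshell exceptions.
Valence configurations: B⁺ [He]2s², Ca⁺ [Ar]4s¹, N⁺ [He]2s²2p², Cl⁺ [Ne]3s²3p⁴.
Approximate IE_2 values (kJ/mol): B 2427, Ca 1145, N 2856, Cl 2298.
So the second ionization energies run Ca < Cl < B < N.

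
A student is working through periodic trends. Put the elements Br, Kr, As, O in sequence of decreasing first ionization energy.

O is in period 2, group 16; As is in period 4, group 15; Br is in period 4, group 17; Kr is in period 4, group 18.
Removing the outermost electron gets harder across a period and easier down a group.
Neither a single period nor a single group — weigh both effects.
Br > As: Br lies to the right of As in period 4, so the across-period effect alone puts Br higher.
O > Br: the two effects oppose for this pair; the down-group effect wins (1314 vs 1140 kJ/mol).
Kr > O: period and group pull opposite ways; the across-period shift dominates (1351 vs 1314 kJ/mol).
Approximate values (kJ/mol): O 1314, As 947, Br 1140, Kr 1351.
So from highest to lowest: Kr > O > Br > As.

Kr > O > Br > As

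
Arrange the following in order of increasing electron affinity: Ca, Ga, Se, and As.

Ca < Ga < As < Se

Ca is in period 4, group 2; Ga is in period 4, group 13; As is in period 4, group 15; Se is in period 4, group 16.
Adding an electron releases more energy for atoms nearer the top right (short of the noble gases).
All lie in period 4, so electron affinity increases left to right.
So from lowest to highest: Ca < Ga < As < Se.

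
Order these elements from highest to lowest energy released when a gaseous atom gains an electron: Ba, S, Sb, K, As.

S is in period 3, group 16; K is in period 4, group 1; As is in period 4, group 15; Sb is in period 5, group 15; Ba is in period 6, group 2.
EA tends to increase across a period and decrease down a group, though the pattern is less regular than for IE or radius.
Neither a single period nor a single group — weigh both effects.
K > Ba: the two effects oppose for this pair; the down-group effect wins (48 vs 14 kJ/mol).
As > K: As lies to the right of K in period 4, so the across-period effect alone puts As higher.
Sb > As: this pair runs against the simple trend — see the exception note.
S > Sb: both effects reinforce here, so S is clearly the higher of the two.
Note the exception: Sb has a higher electron affinity than As, contrary to the simple trend — both are half-filled np³, but the pairing/repulsion penalty for the added electron shrinks as the p orbitals become larger and more diffuse down the group, and for Sb that outweighs the weaker nuclear attraction.
Approximate values (kJ/mol): S 200, K 48, As 78, Sb 103, Ba 14.
So from highest to lowest: S > Sb > As > K > Ba.

S > Sb > As > K > Ba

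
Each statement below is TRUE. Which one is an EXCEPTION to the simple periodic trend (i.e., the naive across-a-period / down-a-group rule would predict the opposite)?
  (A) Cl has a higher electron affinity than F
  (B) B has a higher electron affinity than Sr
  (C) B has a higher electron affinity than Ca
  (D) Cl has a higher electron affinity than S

(A)

The general trend: electron affinity increases across a period and decreases down a group.
(A) Cl (period 3, group 17) vs F (period 2, group 17): the stated order contradicts the simple trend.
(B) B (period 2, group 13) vs Sr (period 5, group 2): the stated order agrees with the simple trend.
(C) B (period 2, group 13) vs Ca (period 4, group 2): the stated order agrees with the simple trend.
(D) Cl (period 3, group 17) vs S (period 3, group 16): the stated order agrees with the simple trend.
The exception is (A): F's small 2p subshell makes the incoming electron feel strong e⁻–e⁻ repulsion, so Cl actually releases more energy on gaining an electron.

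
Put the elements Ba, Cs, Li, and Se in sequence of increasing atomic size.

Se < Li < Ba < Cs

Li is in period 2, group 1; Se is in period 4, group 16; Cs is in period 6, group 1; Ba is in period 6, group 2.
Radius decreases left→right (rising Z_eff, same n) and increases top→bottom (higher n).
These span different periods and groups, so the two trends combine.
Li > Se: period and group pull opposite ways; the across-period shift dominates (133 vs 116 pm).
Ba > Li: period and group pull opposite ways; the down-group shift dominates (196 vs 133 pm).
Cs > Ba: Cs lies to the left of Ba in period 6, so the across-period effect alone puts Cs larger.
Approximate values (pm): Li 133, Se 116, Cs 232, Ba 196.
So from smallest to largest: Se < Li < Ba < Cs.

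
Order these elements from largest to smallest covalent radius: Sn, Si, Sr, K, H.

K > Sr > Sn > Si > H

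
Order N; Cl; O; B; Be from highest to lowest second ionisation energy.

O, N, B, Cl, Be

After 1 electron has been removed, what remains? N⁺ still has 4 valence electrons; Cl⁺ still has 6 valence electrons; O⁺ still has 5 valence electrons; B⁺ still has 2 valence electrons; Be⁺ still has 1 valence electron.
All are still removing valence electrons, so compare the +1 ions as you would atoms: IE_2 generally rises across a period (higher Z_eff) and falls down a group (larger shell), subject to the usual subshell exceptions.
Valence configurations: N⁺ [He]2s²2p², Cl⁺ [Ne]3s²3p⁴, O⁺ [He]2s²2p³, B⁺ [He]2s², Be⁺ [He]2s¹.
Tabulated IE_2 (kJ/mol): N 2856, Cl 2298, O 3388, B 2427, Be 1757.
So the second ionization energies run Be < Cl < B < N < O.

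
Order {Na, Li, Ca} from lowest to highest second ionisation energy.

Ca < Na < Li

Consider each +1 ion: Na⁺ is the bare [Ne] core; Li⁺ is the bare [He] core; Ca⁺ still has 1 valence electron.
Breaking into a closed-shell core is much more expensive than removing a leftover valence electron — Na and Li have the largest IE_2 here.
The numbers (kJ/mol): Na 4562, Li 7298, Ca 1145.
Overall IE_2 order: Ca < Na < Li.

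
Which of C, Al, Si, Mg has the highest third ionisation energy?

Mg

The third ionization energy removes an electron from the +2 ion. For each element: C²⁺ still has 2 valence electrons; Al²⁺ still has 1 valence electron; Si²⁺ still has 2 valence electrons; Mg²⁺ is the bare [Ne] core.
Core electrons are held far more tightly than valence electrons, so Mg tops the IE_3 order.
Valence configurations: C²⁺ [He]2s², Al²⁺ [Ne]3s¹, Si²⁺ [Ne]3s².
Approximate IE_3 values (kJ/mol): C 4620, Al 2745, Si 3232, Mg 7733.
Overall IE_3 order: Al < Si < C < Mg.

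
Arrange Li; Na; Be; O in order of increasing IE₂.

IE_2 is the cost of taking one more electron from the +1 cation: Li⁺ is the bare [He] core; Na⁺ is the bare [Ne] core; Be⁺ still has 1 valence electron; O⁺ still has 5 valence electrons.
Breaking into a closed-shell core is much more expensive than removing a leftover valence electron — Na and Li have the largest IE_2 here.
Valence configurations: Be⁺ [He]2s¹, O⁺ [He]2s²2p³.
Approximate IE_2 values (kJ/mol): Li 7298, Na 4562, Be 1757, O 3388.
Putting it together, IE_2: Be < O < Na < Li.

Be < O < Na < Li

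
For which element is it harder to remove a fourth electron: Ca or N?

N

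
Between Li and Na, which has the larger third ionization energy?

Consider each +2 ion: Li²⁺ is already 1 electron into the core; Na²⁺ is already 1 electron into the core.
All of these are removing an electron from a noble-gas core or deeper; the smaller core (lower principal quantum number) is held far more tightly, and within a period the higher nuclear charge binds the same core more tightly.
The numbers (kJ/mol): Li 11815, Na 6910.
Putting it together, IE_3: Na < Li.

Li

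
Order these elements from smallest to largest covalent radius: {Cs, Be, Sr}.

Be, Sr, Cs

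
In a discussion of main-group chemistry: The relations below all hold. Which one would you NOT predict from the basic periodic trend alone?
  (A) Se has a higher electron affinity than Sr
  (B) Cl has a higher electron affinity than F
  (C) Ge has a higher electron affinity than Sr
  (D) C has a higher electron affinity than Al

The general trend: electron affinity increases across a period and decreases down a group.
(A) Se (period 4, group 16) vs Sr (period 5, group 2): the stated order agrees with the simple trend.
(B) Cl (period 3, group 17) vs F (period 2, group 17): the stated order contradicts the simple trend.
(C) Ge (period 4, group 14) vs Sr (period 5, group 2): the stated order agrees with the simple trend.
(D) C (period 2, group 14) vs Al (period 3, group 13): the stated order agrees with the simple trend.
The exception is (B): F's small 2p subshell makes the incoming electron feel strong e⁻–e⁻ repulsion, so Cl actually releases more energy on gaining an electron.

(B)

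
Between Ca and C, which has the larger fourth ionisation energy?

After 3 electrons have been removed, what remains? Ca³⁺ is already 1 electron into the core; C³⁺ still has 1 valence electron.
Core electrons are held far more tightly than valence electrons, so Ca tops the IE_4 order.
The numbers (kJ/mol): Ca 6491, C 6223.
Putting it together, IE_4: C < Ca.

Ca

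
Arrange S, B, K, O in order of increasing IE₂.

Consider each +1 ion: S⁺ still has 5 valence electrons; B⁺ still has 2 valence electrons; K⁺ is the bare [Ar] core; O⁺ still has 5 valence electrons.
Usually core removal costs more than valence removal, but here the competition is close: a tightly held n=2 valence electron can cost more to remove than an n=3 core electron, so the actual values have to decide it.
Valence configurations: S⁺ [Ne]3s²3p³, B⁺ [He]2s², O⁺ [He]2s²2p³.
The numbers (kJ/mol): S 2252, B 2427, K 3052, O 3388.
So the second ionization energies run S < B < K < O.

S < B < K < O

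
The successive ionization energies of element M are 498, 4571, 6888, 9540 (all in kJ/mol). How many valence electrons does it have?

1

Look for the largest jump between consecutive ionization energies: IE2/IE1 ≈ 9.2, far larger than any earlier ratio.
That jump marks the point where a core electron is being removed. So the atom has 1 valence electron.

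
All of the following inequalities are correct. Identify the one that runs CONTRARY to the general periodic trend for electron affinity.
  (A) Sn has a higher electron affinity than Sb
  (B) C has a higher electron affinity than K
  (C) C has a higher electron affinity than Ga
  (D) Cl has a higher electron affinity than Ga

(A)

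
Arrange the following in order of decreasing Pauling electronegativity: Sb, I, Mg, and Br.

Electronegativity increases across a period and decreases down a group, tracking effective nuclear charge and atomic size.
Neither a single period nor a single group — weigh both effects.
Sb > Mg: period and group pull opposite ways; the across-period shift dominates (2.05 vs 1.31).
I > Sb: I lies to the right of Sb in period 5, so the across-period effect alone puts I higher.
Br > I: they share group 17; the group trend gives Br the larger value.
For reference (Pauling): Mg 1.31, Br 2.96, Sb 2.05, I 2.66.
So from highest to lowest: Br > I > Sb > Mg.

Br > I > Sb > Mg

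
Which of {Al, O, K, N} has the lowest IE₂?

Consider each +1 ion: Al⁺ still has 2 valence electrons; O⁺ still has 5 valence electrons; K⁺ is the bare [Ar] core; N⁺ still has 4 valence electrons.
Usually core removal costs more than valence removal, but here the competition is close: a tightly held n=2 valence electron can cost more to remove than an n=3 core electron, so the actual values have to decide it.
Valence configurations: Al⁺ [Ne]3s², O⁺ [He]2s²2p³, N⁺ [He]2s²2p².
Tabulated IE_2 (kJ/mol): Al 1817, O 3388, K 3052, N 2856.
Overall IE_2 order: Al < N < K < O.

Al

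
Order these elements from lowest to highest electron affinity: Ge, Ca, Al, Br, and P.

Ca < Al < P < Ge < Br

EA tends to increase across a period and decrease down a group, though the pattern is less regular than for IE or radius.
These span different periods and groups, so the two trends combine.
Al > Ca: relative to Ca, both the across-period and down-group shifts push Al's electron affinity up.
P > Al: P lies to the right of Al in period 3, so the across-period effect alone puts P higher.
Ge > P: this pair runs against the simple trend — see the exception note.
Br > Ge: both are in period 4; the period trend gives Br the larger value.
Note the exception: Ge has a higher electron affinity than P, contrary to the simple trend — adding an electron to P's half-filled np³ subshell costs electron-pairing energy.
For reference (kJ/mol): Al 42, P 72, Ca 2, Ge 119, Br 325.
So from lowest to highest: Ca < Al < P < Ge < Br.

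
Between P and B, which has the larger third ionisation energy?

After 2 electrons have been removed, what remains? P²⁺ still has 3 valence electrons; B²⁺ still has 1 valence electron.
All are still removing valence electrons, so compare the +2 ions as you would atoms: IE_3 generally rises across a period (higher Z_eff) and falls down a group (larger shell), subject to the usual subshell exceptions.
Valence configurations: P²⁺ [Ne]3s²3p¹, B²⁺ [He]2s¹.
The numbers (kJ/mol): P 2914, B 3660.
Putting it together, IE_3: P < B.

B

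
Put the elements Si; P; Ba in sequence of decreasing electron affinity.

Si is in period 3, group 14; P is in period 3, group 15; Ba is in period 6, group 2.
Adding an electron releases more energy for atoms nearer the top right (short of the noble gases).
Here both period and group differ, so the two effects have to be weighed against each other.
P > Ba: relative to Ba, both the across-period and down-group shifts push P's electron affinity up.
Si > P: this pair runs against the simple trend — see the exception note.
Note the exception: Si has a higher electron affinity than P, contrary to the simple trend — adding an electron to P's half-filled 3p³ is unfavourable, so Si (3p²) has the more exothermic EA.
Approximate values (kJ/mol): Si 134, P 72, Ba 14.
So from highest to lowest: Si > P > Ba.

Si, P, Ba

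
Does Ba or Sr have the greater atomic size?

Atomic radius shrinks across a period as nuclear charge pulls the same shell inward, and grows down a group as new shells are added.
All are in group 2, so atomic radius increases down the group.
So Ba has the greater atomic size (Ba > Sr).

Ba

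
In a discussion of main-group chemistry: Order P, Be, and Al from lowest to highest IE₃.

The third ionization energy removes an electron from the +2 ion. For each element: P²⁺ still has 3 valence electrons; Be²⁺ is the bare [He] core; Al²⁺ still has 1 valence electron.
Breaking into a closed-shell core is much more expensive than removing a leftover valence electron — Be has the largest IE_3 here.
Valence configurations: P²⁺ [Ne]3s²3p¹, Al²⁺ [Ne]3s¹.
The numbers (kJ/mol): P 2914, Be 14849, Al 2745.
Putting it together, IE_3: Al < P < Be.

Al < P < Be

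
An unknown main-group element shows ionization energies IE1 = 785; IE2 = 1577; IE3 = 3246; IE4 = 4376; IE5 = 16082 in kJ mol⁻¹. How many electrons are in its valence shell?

Look for the largest jump between consecutive ionization energies: IE5/IE4 ≈ 3.7, far larger than any earlier ratio.
That jump marks the point where a core electron is being removed. So the atom has 4 valence electrons.

4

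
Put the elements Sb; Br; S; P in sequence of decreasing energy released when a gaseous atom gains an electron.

P is in period 3, group 15; S is in period 3, group 16; Br is in period 4, group 17; Sb is in period 5, group 15.
Atoms with high Z_eff and room in the valence shell (especially the halogens) have the most exothermic electron affinities.
Here both period and group differ, so the two effects have to be weighed against each other.
Sb > P: this pair runs against the simple trend — see the exception note.
S > Sb: both effects reinforce here, so S is clearly the higher of the two.
Br > S: period and group pull opposite ways; the across-period shift dominates (325 vs 200 kJ/mol).
Note the exception: Sb has a higher electron affinity than P, contrary to the simple trend — both are half-filled np³, but the pairing/repulsion penalty for the added electron shrinks as the p orbitals become larger and more diffuse down the group, and for Sb that outweighs the weaker nuclear attraction.
Tabulated electron affinity (kJ/mol): P 72, S 200, Br 325, Sb 103.
So from highest to lowest: Br > S > Sb > P.

Br > S > Sb > P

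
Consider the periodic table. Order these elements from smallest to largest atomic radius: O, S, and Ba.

O is in period 2, group 16; S is in period 3, group 16; Ba is in period 6, group 2.
Radius decreases left→right (rising Z_eff, same n) and increases top→bottom (higher n).
These span different periods and groups, so the two trends combine.
S > O: S sits below O in group 16, so the down-group effect alone puts S larger.
Ba > S: relative to S, both the across-period and down-group shifts push Ba's atomic radius up.
Approximate values (pm): O 63, S 103, Ba 196.
So from smallest to largest: O < S < Ba.

O < S < Ba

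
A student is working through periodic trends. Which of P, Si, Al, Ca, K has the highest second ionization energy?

Consider each +1 ion: P⁺ still has 4 valence electrons; Si⁺ still has 3 valence electrons; Al⁺ still has 2 valence electrons; Ca⁺ still has 1 valence electron; K⁺ is the bare [Ar] core.
Pulling an electron out of a noble-gas core costs far more than removing a remaining valence electron, so K sits at the high end of IE_2.
Valence configurations: P⁺ [Ne]3s²3p², Si⁺ [Ne]3s²3p¹, Al⁺ [Ne]3s², Ca⁺ [Ar]4s¹.
Si⁺ loses a lone 3p electron whereas Al⁺ must break into a filled 3s² pair, so IE_2(Al) > IE_2(Si) even though Si has the higher nuclear charge.
Tabulated IE_2 (kJ/mol): P 1907, Si 1577, Al 1817, Ca 1145, K 3052.
So the second ionization energies run Ca < Si < Al < P < K.

K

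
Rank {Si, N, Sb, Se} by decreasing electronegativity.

N is in period 2, group 15; Si is in period 3, group 14; Se is in period 4, group 16; Sb is in period 5, group 15.
Smaller atoms with higher effective nuclear charge are more electronegative.
Here both period and group differ, so the two effects have to be weighed against each other.
Sb > Si: the two effects oppose for this pair; the across-period effect wins (2.05 vs 1.90).
Se > Sb: relative to Sb, both the across-period and down-group shifts push Se's electronegativity up.
N > Se: period and group pull opposite ways; the down-group shift dominates (3.04 vs 2.55).
For reference (Pauling): N 3.04, Si 1.90, Se 2.55, Sb 2.05.
So from highest to lowest: N > Se > Sb > Si.

N > Se > Sb > Si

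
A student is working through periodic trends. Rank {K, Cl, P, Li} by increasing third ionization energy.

P < Cl < K < Li

IE_3 is the cost of taking one more electron from the +2 cation: K²⁺ is already 1 electron into the core; Cl²⁺ still has 5 valence electrons; P²⁺ still has 3 valence electrons; Li²⁺ is already 1 electron into the core.
Core electrons are held far more tightly than valence electrons, so K and Li top the IE_3 order.
Valence configurations: Cl²⁺ [Ne]3s²3p³, P²⁺ [Ne]3s²3p¹.
Tabulated IE_3 (kJ/mol): K 4420, Cl 3822, P 2914, Li 11815.
Putting it together, IE_3: P < Cl < K < Li.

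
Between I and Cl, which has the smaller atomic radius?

Atomic radius shrinks across a period as nuclear charge pulls the same shell inward, and grows down a group as new shells are added.
All are in group 17, so atomic radius increases down the group.
So Cl has the smaller atomic radius (Cl < I).

Cl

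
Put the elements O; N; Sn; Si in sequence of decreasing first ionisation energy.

N > O > Si > Sn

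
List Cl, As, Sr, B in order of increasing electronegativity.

B is in period 2, group 13; Cl is in period 3, group 17; As is in period 4, group 15; Sr is in period 5, group 2.
EN rises left→right (higher Z_eff, smaller atoms) and falls top→bottom (larger, more shielded atoms).
Here both period and group differ, so the two effects have to be weighed against each other.
B > Sr: relative to Sr, both the across-period and down-group shifts push B's electronegativity up.
As > B: period and group pull opposite ways; the across-period shift dominates (2.18 vs 2.04).
Cl > As: both effects reinforce here, so Cl is clearly the higher of the two.
Approximate values (Pauling): B 2.04, Cl 3.16, As 2.18, Sr 0.95.
So from lowest to highest: Sr < B < As < Cl.

Sr < B < As < Cl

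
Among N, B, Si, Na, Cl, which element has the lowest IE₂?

Consider each +1 ion: N⁺ still has 4 valence electrons; B⁺ still has 2 valence electrons; Si⁺ still has 3 valence electrons; Na⁺ is the bare [Ne] core; Cl⁺ still has 6 valence electrons.
Breaking into a closed-shell core is much more expensive than removing a leftover valence electron — Na has the largest IE_2 here.
Valence configurations: N⁺ [He]2s²2p², B⁺ [He]2s², Si⁺ [Ne]3s²3p¹, Cl⁺ [Ne]3s²3p⁴.
The numbers (kJ/mol): N 2856, B 2427, Si 1577, Na 4562, Cl 2298.
Hence IE_2: Si < Cl < B < N < Na.

Si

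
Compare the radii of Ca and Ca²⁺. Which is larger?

Forming Ca²⁺ removes 2 electrons from Ca. Fewer electrons for the same nuclear charge means less shielding and a higher Z_eff on the remaining electrons, and for main-group metals the entire outer shell is lost.
A cation is smaller than its parent atom: Ca²⁺ < Ca.

Ca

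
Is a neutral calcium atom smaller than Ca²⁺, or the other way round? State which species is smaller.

Forming Ca²⁺ removes 2 electrons from Ca. Fewer electrons for the same nuclear charge means less shielding and a higher Z_eff on the remaining electrons, and for main-group metals the entire outer shell is lost.
A cation is smaller than its parent atom: Ca²⁺ < Ca.

Ca²⁺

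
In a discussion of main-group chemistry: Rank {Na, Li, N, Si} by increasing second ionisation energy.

Si, N, Na, Li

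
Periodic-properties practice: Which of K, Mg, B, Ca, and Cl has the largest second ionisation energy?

K

Consider each +1 ion: K⁺ is the bare [Ar] core; Mg⁺ still has 1 valence electron; B⁺ still has 2 valence electrons; Ca⁺ still has 1 valence electron; Cl⁺ still has 6 valence electrons.
Breaking into a closed-shell core is much more expensive than removing a leftover valence electron — K has the largest IE_2 here.
Valence configurations: Mg⁺ [Ne]3s¹, B⁺ [He]2s², Ca⁺ [Ar]4s¹, Cl⁺ [Ne]3s²3p⁴.
The numbers (kJ/mol): K 3052, Mg 1451, B 2427, Ca 1145, Cl 2298.
Overall IE_2 order: Ca < Mg < Cl < B < K.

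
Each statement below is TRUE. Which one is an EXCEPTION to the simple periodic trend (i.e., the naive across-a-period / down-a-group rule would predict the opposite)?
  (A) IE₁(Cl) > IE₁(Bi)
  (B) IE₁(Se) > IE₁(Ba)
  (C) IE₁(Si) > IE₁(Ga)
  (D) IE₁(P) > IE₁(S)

(D)

The general trend: first ionisation energy increases across a period and decreases down a group.
(A) Cl (period 3, group 17) vs Bi (period 6, group 15): the stated order agrees with the simple trend.
(B) Se (period 4, group 16) vs Ba (period 6, group 2): the stated order agrees with the simple trend.
(C) Si (period 3, group 14) vs Ga (period 4, group 13): the stated order agrees with the simple trend.
(D) P (period 3, group 15) vs S (period 3, group 16): the stated order contradicts the simple trend.
The exception is (D): S (3p⁴) ionizes more easily than half-filled P (3p³) because the paired 3p electron in S is pushed out by e⁻–e⁻ repulsion.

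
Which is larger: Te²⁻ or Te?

Te²⁻

Forming Te²⁻ adds 2 electrons to Te. More electron–electron repulsion in the same shell, with unchanged nuclear charge, lets the cloud expand.
An anion is larger than its parent atom: Te²⁻ > Te.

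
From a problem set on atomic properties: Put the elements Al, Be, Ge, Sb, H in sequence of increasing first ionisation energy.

Across a period the outer electron is held more tightly (higher IE₁); down a group it sits in a higher shell, more shielded, and comes off more easily.
These sit on a diagonal, where the across-period and down-group effects partly cancel.
Ge > Al: period and group pull opposite ways; the across-period shift dominates (762 vs 578 kJ/mol).
Sb > Ge: period and group pull opposite ways; the across-period shift dominates (831 vs 762 kJ/mol).
Be > Sb: period and group pull opposite ways; the down-group shift dominates (900 vs 831 kJ/mol).
H > Be: the two effects oppose for this pair; the down-group effect wins (1312 vs 900 kJ/mol).
Tabulated first ionization energy (kJ/mol): H 1312, Be 900, Al 578, Ge 762, Sb 831.
So from lowest to highest: Al < Ge < Sb < Be < H.

Al < Ge < Sb < Be < H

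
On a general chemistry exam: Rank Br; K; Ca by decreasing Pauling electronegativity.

K is in period 4, group 1; Ca is in period 4, group 2; Br is in period 4, group 17.
Smaller atoms with higher effective nuclear charge are more electronegative.
All lie in period 4, so electronegativity increases left to right.
So from highest to lowest: Br > Ca > K.

Br, Ca, K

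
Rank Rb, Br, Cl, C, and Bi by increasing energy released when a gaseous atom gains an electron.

C is in period 2, group 14; Cl is in period 3, group 17; Br is in period 4, group 17; Rb is in period 5, group 1; Bi is in period 6, group 15.
EA tends to increase across a period and decrease down a group, though the pattern is less regular than for IE or radius.
Neither a single period nor a single group — weigh both effects.
Bi > Rb: period and group pull opposite ways; the across-period shift dominates (91 vs 47 kJ/mol).
C > Bi: period and group pull opposite ways; the down-group shift dominates (122 vs 91 kJ/mol).
Br > C: the two effects oppose for this pair; the across-period effect wins (325 vs 122 kJ/mol).
Cl > Br: Cl sits above Br in group 17, so the down-group effect alone puts Cl higher.
For reference (kJ/mol): C 122, Cl 349, Br 325, Rb 47, Bi 91.
So from lowest to highest: Rb < Bi < C < Br < Cl.

Rb, Bi, C, Br, Cl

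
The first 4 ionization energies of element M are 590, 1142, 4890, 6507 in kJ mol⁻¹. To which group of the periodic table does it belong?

Group 2

Look for the largest jump between consecutive ionization energies: IE3/IE2 ≈ 4.3, far larger than any earlier ratio.
That jump marks the point where a core electron is being removed. So the atom has 2 valence electrons.
A main-group element with 2 valence electrons is in group 2.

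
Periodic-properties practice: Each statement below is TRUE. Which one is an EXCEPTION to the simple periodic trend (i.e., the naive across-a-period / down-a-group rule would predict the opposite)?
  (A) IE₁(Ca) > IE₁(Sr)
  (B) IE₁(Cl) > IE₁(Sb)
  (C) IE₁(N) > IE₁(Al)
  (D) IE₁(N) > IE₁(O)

(D)

The general trend: first ionization energy increases across a period and decreases down a group.
(A) Ca (period 4, group 2) vs Sr (period 5, group 2): the stated order agrees with the simple trend.
(B) Cl (period 3, group 17) vs Sb (period 5, group 15): the stated order agrees with the simple trend.
(C) N (period 2, group 15) vs Al (period 3, group 13): the stated order agrees with the simple trend.
(D) N (period 2, group 15) vs O (period 2, group 16): the stated order contradicts the simple trend.
The exception is (D): pairing an electron in O's 2p⁴ costs repulsion energy, so O ionizes more easily than half-filled N (2p³).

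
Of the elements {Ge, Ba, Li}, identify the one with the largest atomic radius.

Ba

Li is in period 2, group 1; Ge is in period 4, group 14; Ba is in period 6, group 2.
Radius decreases left→right (rising Z_eff, same n) and increases top→bottom (higher n).
Here both period and group differ, so the two effects have to be weighed against each other.
Li > Ge: the two effects oppose for this pair; the across-period effect wins (133 vs 121 pm).
Ba > Li: period and group pull opposite ways; the down-group shift dominates (196 vs 133 pm).
Approximate values (pm): Li 133, Ge 121, Ba 196.
The largest atomic radius among these belongs to Ba.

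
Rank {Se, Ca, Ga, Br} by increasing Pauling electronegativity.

Ca < Ga < Se < Br

EN rises left→right (higher Z_eff, smaller atoms) and falls top→bottom (larger, more shielded atoms).
All lie in period 4, so electronegativity increases left to right.
So from lowest to highest: Ca < Ga < Se < Br.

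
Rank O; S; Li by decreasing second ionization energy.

The second ionization energy removes an electron from the +1 ion. For each element: O⁺ still has 5 valence electrons; S⁺ still has 5 valence electrons; Li⁺ is the bare [He] core.
Breaking into a closed-shell core is much more expensive than removing a leftover valence electron — Li has the largest IE_2 here.
Valence configurations: O⁺ [He]2s²2p³, S⁺ [Ne]3s²3p³.
Approximate IE_2 values (kJ/mol): O 3388, S 2252, Li 7298.
Overall IE_2 order: S < O < Li.

Li > O > S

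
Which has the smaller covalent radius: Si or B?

B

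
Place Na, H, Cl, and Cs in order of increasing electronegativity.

EN rises left→right (higher Z_eff, smaller atoms) and falls top→bottom (larger, more shielded atoms).
Neither a single period nor a single group — weigh both effects.
Na > Cs: Na sits above Cs in group 1, so the down-group effect alone puts Na higher.
H > Na: H sits above Na in group 1, so the down-group effect alone puts H higher.
Cl > H: the two effects oppose for this pair; the across-period effect wins (3.16 vs 2.20).
Tabulated electronegativity (Pauling): H 2.20, Na 0.93, Cl 3.16, Cs 0.79.
So from lowest to highest: Cs < Na < H < Cl.

Cs < Na < H < Cl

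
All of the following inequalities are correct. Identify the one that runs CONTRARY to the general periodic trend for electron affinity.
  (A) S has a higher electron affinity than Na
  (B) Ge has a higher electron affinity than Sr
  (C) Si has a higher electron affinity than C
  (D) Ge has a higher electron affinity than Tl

(C)

The general trend: electron affinity increases across a period and decreases down a group.
(A) S (period 3, group 16) vs Na (period 3, group 1): the stated order agrees with the simple trend.
(B) Ge (period 4, group 14) vs Sr (period 5, group 2): the stated order agrees with the simple trend.
(C) Si (period 3, group 14) vs C (period 2, group 14): the stated order contradicts the simple trend.
(D) Ge (period 4, group 14) vs Tl (period 6, group 13): the stated order agrees with the simple trend.
The exception is (C): Si's larger, more diffuse 3p orbitals accept an added electron slightly more readily than C's compact 2p.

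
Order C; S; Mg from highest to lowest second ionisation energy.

IE_2 is the cost of taking one more electron from the +1 cation: C⁺ still has 3 valence electrons; S⁺ still has 5 valence electrons; Mg⁺ still has 1 valence electron.
All are still removing valence electrons, so compare the +1 ions as you would atoms: IE_2 generally rises across a period (higher Z_eff) and falls down a group (larger shell), subject to the usual subshell exceptions.
Valence configurations: C⁺ [He]2s²2p¹, S⁺ [Ne]3s²3p³, Mg⁺ [Ne]3s¹.
The numbers (kJ/mol): C 2353, S 2252, Mg 1451.
Putting it together, IE_2: Mg < S < C.

C, S, Mg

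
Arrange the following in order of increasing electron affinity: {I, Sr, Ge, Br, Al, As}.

Al is in period 3, group 13; Ge is in period 4, group 14; As is in period 4, group 15; Br is in period 4, group 17; Sr is in period 5, group 2; I is in period 5, group 17.
Atoms with high Z_eff and room in the valence shell (especially the halogens) have the most exothermic electron affinities.
Here both period and group differ, so the two effects have to be weighed against each other.
Al > Sr: both effects reinforce here, so Al is clearly the higher of the two.
As > Al: period and group pull opposite ways; the across-period shift dominates (78 vs 42 kJ/mol).
Ge > As: this pair runs against the simple trend — see the exception note.
I > Ge: the two effects oppose for this pair; the across-period effect wins (295 vs 119 kJ/mol).
Br > I: they share group 17; the group trend gives Br the larger value.
Note the exception: Ge has a higher electron affinity than As, contrary to the simple trend — adding an electron to As's half-filled 4p³ is unfavourable, so Ge (4p²) has the more exothermic EA.
Approximate values (kJ/mol): Al 42, Ge 119, As 78, Br 325, Sr 5, I 295.
So from lowest to highest: Sr < Al < As < Ge < I < Br.

Sr < Al < As < Ge < I < Br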